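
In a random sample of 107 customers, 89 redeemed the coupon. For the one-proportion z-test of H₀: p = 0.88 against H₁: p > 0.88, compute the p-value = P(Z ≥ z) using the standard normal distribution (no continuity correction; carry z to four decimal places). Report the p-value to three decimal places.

The sample proportion is 89/107 = 0.83178.
SE₀ = √(0.88·0.12/107) = 0.031415.
z = (p̂ − p₀)/SE = (89/107 − 0.88)/0.031415 ≈ -1.5351.
From the standard normal, P(Z ≥ z) = 0.938.

p-value = 0.938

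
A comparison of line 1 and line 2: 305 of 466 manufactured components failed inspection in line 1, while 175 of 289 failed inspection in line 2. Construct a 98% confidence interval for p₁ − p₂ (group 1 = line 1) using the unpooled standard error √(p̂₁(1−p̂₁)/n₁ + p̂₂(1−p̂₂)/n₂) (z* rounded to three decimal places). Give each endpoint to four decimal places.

(-0.0353, 0.1332)

p̂₁ = 0.65451, p̂₂ = 0.60554, so the observed difference is 0.04897.
Unpooled SE = √(p̂₁(1−p̂₁)/n₁ + p̂₂(1−p̂₂)/n₂) = √(0.000485253 + 0.000826512) = 0.036218.
z* = 2.326 at the 98% level. Margin of error = 0.08424.
Interval: 0.04897 ± 0.08424 → (-0.0353, 0.1332).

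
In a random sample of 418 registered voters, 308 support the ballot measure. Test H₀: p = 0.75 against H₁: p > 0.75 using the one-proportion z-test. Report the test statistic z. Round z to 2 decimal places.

z = -0.62

p̂ = 308/418 = 0.73684.
SE₀ = √(0.75·0.25/418) = 0.021179.
Test statistic: z = -0.01316/0.021179 = -0.62.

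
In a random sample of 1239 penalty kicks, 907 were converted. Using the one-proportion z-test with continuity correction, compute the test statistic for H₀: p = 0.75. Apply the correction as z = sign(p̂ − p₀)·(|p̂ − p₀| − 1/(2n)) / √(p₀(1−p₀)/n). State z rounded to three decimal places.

Sample proportion p̂ = 907/1239 = 0.73204. p̂ − p₀ = -0.017958.
Continuity correction 1/(2n) = 1/2478 = 0.000404.
Corrected numerator: |-0.017958| − 0.000404 = 0.017554.
SE₀ = √(0.75·0.25/1239) = 0.012302.
z = −0.017554/0.012302 = -1.427.

z = -1.427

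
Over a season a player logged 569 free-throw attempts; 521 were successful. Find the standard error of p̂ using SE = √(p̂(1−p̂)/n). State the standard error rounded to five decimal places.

The sample proportion is 521/569 = 0.91564.
p̂(1−p̂) = 0.077243.
SE = √(0.077243/569) = √0.000135752 = 0.01165.

SE = 0.01165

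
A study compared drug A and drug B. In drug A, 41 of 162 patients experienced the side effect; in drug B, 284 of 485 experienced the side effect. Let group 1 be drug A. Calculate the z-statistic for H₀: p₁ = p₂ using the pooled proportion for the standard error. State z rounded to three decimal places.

z = -7.328

p̂₁ = 41/162 = 0.25309, p̂₂ = 284/485 = 0.58557.
Pooling: p̂ = 325/647 = 0.50232.
Pooled SE = √[0.2499946·0.00823470] ≈ 0.045372.
z = -0.33248/0.045372 = -7.328.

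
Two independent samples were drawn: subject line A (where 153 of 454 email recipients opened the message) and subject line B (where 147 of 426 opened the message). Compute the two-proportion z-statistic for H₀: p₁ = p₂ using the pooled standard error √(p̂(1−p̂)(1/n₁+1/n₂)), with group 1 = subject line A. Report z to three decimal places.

z = -0.252

Sample proportions: p̂₁ = 153/454 = 0.33700 and p̂₂ = 147/426 = 0.34507.
Pooling: p̂ = 300/880 = 0.34091.
Pooled SE = √[0.2246901·0.00455006] ≈ 0.031974.
z = -0.00807/0.031974 = -0.252.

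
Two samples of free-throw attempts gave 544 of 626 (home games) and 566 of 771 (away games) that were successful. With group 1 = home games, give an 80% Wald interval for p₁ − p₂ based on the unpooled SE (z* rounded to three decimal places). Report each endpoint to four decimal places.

(0.1082, 0.1616)

p̂₁ = 0.86901, p̂₂ = 0.73411, so the observed difference is 0.13490.
SE = √(0.000181840 + 0.000253167) = √0.000435007 = 0.020857.
The 80% critical value is z* = 1.282. Margin of error = 0.02674.
CI: 0.13490 ± 0.02674 = (0.1082, 0.1616).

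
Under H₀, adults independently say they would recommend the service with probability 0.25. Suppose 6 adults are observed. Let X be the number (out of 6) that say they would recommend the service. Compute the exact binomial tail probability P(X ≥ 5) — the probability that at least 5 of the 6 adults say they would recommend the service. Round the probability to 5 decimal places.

P = 0.00464

X is binomial with n = 6 and p = 0.25.
P(X ≥ 5) = C(6,5)·0.25^5·0.75^1 + C(6,6)·0.25^6·0.75^0.
= 0.004395 + 0.000244 = 0.00464.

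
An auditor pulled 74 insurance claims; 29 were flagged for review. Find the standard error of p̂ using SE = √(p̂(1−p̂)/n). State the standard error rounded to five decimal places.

p̂ = 29/74 = 0.39189.
p̂(1−p̂) = 0.238312.
SE = √(0.238312/74) = 0.05675.

SE = 0.05675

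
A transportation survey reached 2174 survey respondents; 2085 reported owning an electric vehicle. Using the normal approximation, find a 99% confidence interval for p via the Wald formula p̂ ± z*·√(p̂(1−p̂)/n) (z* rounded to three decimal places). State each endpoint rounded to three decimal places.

The sample proportion is 2085/2174 = 0.95906.
Standard error of p̂: √(0.039262/2174) = √0.000018060 = 0.004250.
The 99% critical value is z* = 2.576.
Margin = 2.576·0.004250 = 0.01095.
So the interval runs from 0.948 to 0.970.

(0.948, 0.970)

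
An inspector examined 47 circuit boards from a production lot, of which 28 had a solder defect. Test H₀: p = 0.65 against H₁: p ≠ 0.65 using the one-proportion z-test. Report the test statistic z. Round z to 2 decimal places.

z = -0.78

With x = 28 successes in n = 47, p̂ = 0.59574.
SE₀ = √(0.65·0.35/47) = 0.069573.
Test statistic: z = -0.05426/0.069573 = -0.78.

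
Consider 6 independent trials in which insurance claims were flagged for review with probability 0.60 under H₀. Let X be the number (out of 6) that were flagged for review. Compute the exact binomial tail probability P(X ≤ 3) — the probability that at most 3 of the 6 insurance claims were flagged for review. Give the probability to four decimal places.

X is binomial with n = 6 and p = 0.60.
P(X ≤ 3) = C(6,0)·0.60^0·0.40^6 + C(6,1)·0.60^1·0.40^5 + C(6,2)·0.60^2·0.40^4 + C(6,3)·0.60^3·0.40^3.
= 0.004096 + 0.036864 + 0.138240 + 0.276480 = 0.4557.

P = 0.4557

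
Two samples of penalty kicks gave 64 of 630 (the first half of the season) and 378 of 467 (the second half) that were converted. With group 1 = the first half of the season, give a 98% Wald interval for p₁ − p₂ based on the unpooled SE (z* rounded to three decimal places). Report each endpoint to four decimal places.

p̂₁ = 64/630 = 0.10159, p̂₂ = 378/467 = 0.80942; p̂₁ − p̂₂ = -0.70783.
SE = √(0.000144869 + 0.000330317) = √0.000475186 = 0.021799.
For 98% confidence, z* = 2.326. Margin of error = 0.05070.
So the interval runs from -0.7585 to -0.6571.

(-0.7585, -0.6571)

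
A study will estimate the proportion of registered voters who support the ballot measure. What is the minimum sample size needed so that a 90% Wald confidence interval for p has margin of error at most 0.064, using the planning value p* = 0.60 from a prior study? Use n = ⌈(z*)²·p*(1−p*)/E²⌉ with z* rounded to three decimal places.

z* = 1.645 at the 90% level.
p*(1−p*) = 0.2400.
Required n before rounding: 2.706025 × 0.2400 / 0.064² = 158.556.
⌈158.556⌉ = 159.

n = 159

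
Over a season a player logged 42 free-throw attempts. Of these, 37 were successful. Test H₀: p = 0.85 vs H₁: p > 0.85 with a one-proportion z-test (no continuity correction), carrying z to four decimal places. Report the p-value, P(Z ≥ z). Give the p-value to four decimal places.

The sample proportion is 37/42 = 0.88095.
Null standard error: √(0.85·0.15/42) = √0.003035714 = 0.055097.
Test statistic (full precision, shown to 4 dp): z = (37/42 − 0.85)/SE₀ ≈ 0.5618.
From the standard normal, P(Z ≥ z) = 0.2871.

p-value = 0.2871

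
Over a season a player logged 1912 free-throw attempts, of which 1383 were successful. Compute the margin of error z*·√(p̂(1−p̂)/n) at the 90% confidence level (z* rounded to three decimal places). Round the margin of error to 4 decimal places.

The sample proportion is 1383/1912 = 0.72333.
SE(p̂) = √(0.72333·0.27667/1912) = 0.010231.
z* = 1.645 at the 90% level.
Margin of error = z*·SE = 1.645 × 0.010231 = 0.0168.

ME = 0.0168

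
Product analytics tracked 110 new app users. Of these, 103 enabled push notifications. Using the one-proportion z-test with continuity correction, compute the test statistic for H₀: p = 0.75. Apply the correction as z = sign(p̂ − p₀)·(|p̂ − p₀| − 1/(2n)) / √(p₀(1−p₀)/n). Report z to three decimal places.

p̂ = 103/110 = 0.93636. p̂ − p₀ = 0.186364.
Continuity correction 1/(2n) = 1/220 = 0.004545.
Corrected numerator: |0.186364| − 0.004545 = 0.181819.
Null standard error: √(0.75·0.25/110) = √0.001704545 = 0.041286.
z = (+)0.181819/0.041286 = 4.404.

z = 4.404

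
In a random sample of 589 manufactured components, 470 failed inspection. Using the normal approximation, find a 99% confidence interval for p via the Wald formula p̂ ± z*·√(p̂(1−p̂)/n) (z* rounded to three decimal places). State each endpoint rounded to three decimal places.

With x = 470 successes in n = 589, p̂ = 0.79796.
Standard error of p̂: √(0.161218/589) = √0.000273715 = 0.016544.
z* = 2.576 at the 99% level.
Margin of error: 2.576 × 0.016544 = 0.04262.
So the interval runs from 0.755 to 0.841.

(0.755, 0.841)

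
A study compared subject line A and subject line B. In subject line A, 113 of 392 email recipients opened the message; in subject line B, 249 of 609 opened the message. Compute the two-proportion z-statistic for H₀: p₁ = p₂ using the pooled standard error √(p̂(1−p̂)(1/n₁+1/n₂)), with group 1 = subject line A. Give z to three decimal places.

z = -3.876

p̂₁ = 113/392 = 0.28827, p̂₂ = 249/609 = 0.40887.
Pooling: p̂ = 362/1001 = 0.36164.
Pooled SE = √[0.2308561·0.00419306] ≈ 0.031113.
z = (p̂₁ − p̂₂)/SE = (0.28827 − 0.40887)/0.031113 = -0.12060/0.031113 = -3.876.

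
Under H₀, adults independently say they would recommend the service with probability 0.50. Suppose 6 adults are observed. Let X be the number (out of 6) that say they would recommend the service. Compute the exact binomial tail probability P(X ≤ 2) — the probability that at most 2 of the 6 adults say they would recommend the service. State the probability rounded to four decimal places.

X is binomial with n = 6 and p = 0.50.
P(X ≤ 2) = C(6,0)·0.50^0·0.50^6 + C(6,1)·0.50^1·0.50^5 + C(6,2)·0.50^2·0.50^4.
= 0.015625 + 0.093750 + 0.234375 = 0.3438.

P = 0.3438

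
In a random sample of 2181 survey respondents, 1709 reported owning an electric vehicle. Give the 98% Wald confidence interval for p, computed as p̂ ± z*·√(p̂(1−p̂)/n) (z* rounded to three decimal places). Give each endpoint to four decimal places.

Sample proportion p̂ = 1709/2181 = 0.78359.
SE = √(p̂(1−p̂)/n) = √(0.169579/2181) = 0.008818.
z* = 2.326 at the 98% level.
Margin of error: 2.326 × 0.008818 = 0.02051.
So the interval runs from 0.7631 to 0.8041.

(0.7631, 0.8041)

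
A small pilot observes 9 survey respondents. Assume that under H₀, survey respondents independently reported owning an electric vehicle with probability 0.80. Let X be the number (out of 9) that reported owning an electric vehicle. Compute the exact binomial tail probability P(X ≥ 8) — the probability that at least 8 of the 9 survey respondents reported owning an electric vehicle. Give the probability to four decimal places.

X is binomial with n = 9 and p = 0.80.
P(X ≥ 8) = C(9,8)·0.80^8·0.20^1 + C(9,9)·0.80^9·0.20^0.
= 0.301990 + 0.134218 = 0.4362.

P = 0.4362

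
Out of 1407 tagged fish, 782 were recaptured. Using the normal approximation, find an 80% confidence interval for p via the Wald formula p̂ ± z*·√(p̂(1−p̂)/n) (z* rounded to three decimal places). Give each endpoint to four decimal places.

p̂ = 782/1407 = 0.55579.
SE = √(p̂(1−p̂)/n) = √(0.246887/1407) = 0.013247.
For 80% confidence, z* = 1.282.
Margin of error: 1.282 × 0.013247 = 0.01698.
Interval: 0.55579 ± 0.01698 → (0.5388, 0.5728).

(0.5388, 0.5728)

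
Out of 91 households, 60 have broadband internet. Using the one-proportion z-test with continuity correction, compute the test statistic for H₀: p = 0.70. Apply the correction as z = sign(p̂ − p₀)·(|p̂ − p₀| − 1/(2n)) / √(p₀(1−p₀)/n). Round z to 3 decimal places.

z = -0.732

With x = 60 successes in n = 91, p̂ = 0.65934. p̂ − p₀ = -0.040659.
1/(2n) = 0.005495.
Corrected numerator: |-0.040659| − 0.005495 = 0.035164.
SE₀ = √(0.70·0.30/91) = 0.048038.
z = (−)0.035164/0.048038 = -0.732.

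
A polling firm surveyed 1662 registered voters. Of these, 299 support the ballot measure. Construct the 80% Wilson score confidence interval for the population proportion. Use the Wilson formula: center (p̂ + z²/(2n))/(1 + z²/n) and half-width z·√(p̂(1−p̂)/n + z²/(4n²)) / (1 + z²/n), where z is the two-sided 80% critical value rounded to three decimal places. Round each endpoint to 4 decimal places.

Here p̂ = 299/1662 = 0.17990 and z = 1.282 (z² = 1.643524).
Denominator 1 + z²/n = 1 + 1.643524/1662 = 1.000989.
Center = (0.17990 + 0.000494)/1.000989 = 0.18022.
Radicand: p̂(1−p̂)/n + z²/(4n²) = 0.000088772 + 0.000000149 = 0.000088921.
Half-width = 1.282·√0.000088921/1.000989 = 0.01208.
CI: 0.18022 ± 0.01208 = (0.1681, 0.1923).

(0.1681, 0.1923)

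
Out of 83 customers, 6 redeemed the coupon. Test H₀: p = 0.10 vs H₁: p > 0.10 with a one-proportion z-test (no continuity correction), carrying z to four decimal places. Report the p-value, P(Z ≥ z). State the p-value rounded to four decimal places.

p̂ = 6/83 = 0.07229.
Under H₀, SE = √(p₀(1−p₀)/n) = √(0.10·0.90/83) = √0.001084337 = 0.032929.
Test statistic (full precision, shown to 4 dp): z = (6/83 − 0.10)/SE₀ ≈ -0.8415.
p-value = P(Z ≥ z) with z = -0.8415 → 0.8000.

p-value = 0.8000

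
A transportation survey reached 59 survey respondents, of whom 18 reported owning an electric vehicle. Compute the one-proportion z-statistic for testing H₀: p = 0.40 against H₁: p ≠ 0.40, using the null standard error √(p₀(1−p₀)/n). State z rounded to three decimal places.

The sample proportion is 18/59 = 0.30508.
SE₀ = √(0.40·0.60/59) = 0.063779.
z = (0.30508 − 0.40)/0.063779 = -0.09492/0.063779 = -1.488.

z = -1.488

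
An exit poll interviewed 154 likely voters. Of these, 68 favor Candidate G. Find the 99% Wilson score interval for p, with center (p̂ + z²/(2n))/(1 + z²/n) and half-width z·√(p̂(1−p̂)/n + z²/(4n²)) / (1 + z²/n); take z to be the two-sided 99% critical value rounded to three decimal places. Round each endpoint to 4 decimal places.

(0.3430, 0.5449)

Here p̂ = 68/154 = 0.44156 and z = 2.576 (z² = 6.635776).
1 + z²/n = 1.043089.
Center = (0.44156 + 0.021545)/1.043089 = 0.44397.
Radicand: p̂(1−p̂)/n + z²/(4n²) = 0.001601199 + 0.000069950 = 0.001671149.
Half-width = 2.576·√0.001671149/1.043089 = 0.10096.
So the interval runs from 0.3430 to 0.5449.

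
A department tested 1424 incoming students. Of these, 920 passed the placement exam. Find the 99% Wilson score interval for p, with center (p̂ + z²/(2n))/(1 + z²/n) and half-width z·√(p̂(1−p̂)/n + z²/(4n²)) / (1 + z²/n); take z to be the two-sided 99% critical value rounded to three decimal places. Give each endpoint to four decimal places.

(0.6128, 0.6780)

Here p̂ = 920/1424 = 0.64607 and z = 2.576 (z² = 6.635776).
Denominator 1 + z²/n = 1 + 6.635776/1424 = 1.004660.
Adjusted center: (0.64607 + z²/(2n))/1.004660 = 0.64539.
Radicand: p̂(1−p̂)/n + z²/(4n²) = 0.000160579 + 0.000000818 = 0.000161397.
Half-width = 2.576·√0.000161397/1.004660 = 0.03257.
Interval: 0.64539 ± 0.03257 → (0.6128, 0.6780).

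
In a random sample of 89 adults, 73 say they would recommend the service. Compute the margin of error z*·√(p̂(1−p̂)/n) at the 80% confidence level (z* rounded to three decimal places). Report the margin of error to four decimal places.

ME = 0.0522

Sample proportion p̂ = 73/89 = 0.82022.
SE = √(p̂(1−p̂)/n) = √(0.147456/89) = 0.040704.
z* = 1.282 at the 80% level.
So ME = 0.0522.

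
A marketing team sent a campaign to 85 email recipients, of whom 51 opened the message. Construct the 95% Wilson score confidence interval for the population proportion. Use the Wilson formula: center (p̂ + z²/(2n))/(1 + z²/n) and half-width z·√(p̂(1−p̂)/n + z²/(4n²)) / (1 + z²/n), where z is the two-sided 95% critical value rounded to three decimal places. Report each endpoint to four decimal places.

Here p̂ = 51/85 = 0.60000 and z = 1.960 (z² = 3.841600).
1 + z²/n = 1.045195.
Center = (0.60000 + 0.022598)/1.045195 = 0.59568.
Radicand: p̂(1−p̂)/n + z²/(4n²) = 0.002823529 + 0.000132927 = 0.002956456.
Half-width = 1.960·√0.002956456/1.045195 = 0.10196.
So the interval runs from 0.4937 to 0.6976.

(0.4937, 0.6976)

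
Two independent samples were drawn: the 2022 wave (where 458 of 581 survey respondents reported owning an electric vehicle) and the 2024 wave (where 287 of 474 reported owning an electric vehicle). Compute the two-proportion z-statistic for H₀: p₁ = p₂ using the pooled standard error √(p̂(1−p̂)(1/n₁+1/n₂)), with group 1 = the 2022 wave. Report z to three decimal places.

p̂₁ = 458/581 = 0.78830, p̂₂ = 287/474 = 0.60549.
Pooled p̂ = (458+287)/(581+474) = 745/1055 = 0.70616.
SE = √[p̂(1−p̂)(1/n₁+1/n₂)] = √[0.70616·0.29384·(1/581+1/474)] ≈ 0.028194.
z = (p̂₁ − p̂₂)/SE = (0.78830 − 0.60549)/0.028194 = 0.18281/0.028194 = 6.484.

z = 6.484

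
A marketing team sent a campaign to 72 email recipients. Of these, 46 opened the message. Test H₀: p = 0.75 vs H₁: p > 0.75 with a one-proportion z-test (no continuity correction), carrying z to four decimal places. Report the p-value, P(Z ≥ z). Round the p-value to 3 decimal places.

p̂ = 46/72 = 0.63889.
Under H₀, SE = √(p₀(1−p₀)/n) = √(0.75·0.25/72) = √0.002604167 = 0.051031.
Test statistic (full precision, shown to 4 dp): z = (46/72 − 0.75)/SE₀ ≈ -2.1773.
p-value = P(Z ≥ z) with z = -2.1773 → 0.985.

p-value = 0.985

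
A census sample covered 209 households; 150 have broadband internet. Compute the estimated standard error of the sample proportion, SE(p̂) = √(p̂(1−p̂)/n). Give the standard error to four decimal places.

SE = 0.0311

The sample proportion is 150/209 = 0.71770.
p̂(1−p̂) = 0.202607.
Dividing by n and taking the root: √0.000969411 = 0.0311.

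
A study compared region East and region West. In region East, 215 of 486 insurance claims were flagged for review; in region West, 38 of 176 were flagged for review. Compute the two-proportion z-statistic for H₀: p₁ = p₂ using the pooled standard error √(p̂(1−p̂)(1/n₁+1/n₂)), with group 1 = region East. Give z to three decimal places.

Sample proportions: p̂₁ = 215/486 = 0.44239 and p̂₂ = 38/176 = 0.21591.
Pooled p̂ = (215+38)/(486+176) = 253/662 = 0.38218.
SE = √[p̂(1−p̂)(1/n₁+1/n₂)] = √[0.38218·0.61782·(1/486+1/176)] ≈ 0.042748.
z = (p̂₁ − p̂₂)/SE = (0.44239 − 0.21591)/0.042748 = 0.22648/0.042748 = 5.298.

z = 5.298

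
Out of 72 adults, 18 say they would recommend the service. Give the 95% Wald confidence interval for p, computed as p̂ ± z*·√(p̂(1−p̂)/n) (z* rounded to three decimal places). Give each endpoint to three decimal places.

(0.150, 0.350)

Sample proportion p̂ = 18/72 = 0.25000.
Standard error of p̂: √(0.187500/72) = √0.002604167 = 0.051031.
For 95% confidence, z* = 1.960.
Margin = 1.960·0.051031 = 0.10002.
CI: 0.25000 ± 0.10002 = (0.150, 0.350).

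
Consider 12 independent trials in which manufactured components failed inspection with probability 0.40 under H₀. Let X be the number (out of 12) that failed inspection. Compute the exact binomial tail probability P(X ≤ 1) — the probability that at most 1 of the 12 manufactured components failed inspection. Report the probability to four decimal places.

X ~ Binomial(n=12, p=0.40).
P(X ≤ 1) = C(12,0)·0.40^0·0.60^12 + C(12,1)·0.40^1·0.60^11.
= 0.002177 + 0.017414 = 0.0196.

P = 0.0196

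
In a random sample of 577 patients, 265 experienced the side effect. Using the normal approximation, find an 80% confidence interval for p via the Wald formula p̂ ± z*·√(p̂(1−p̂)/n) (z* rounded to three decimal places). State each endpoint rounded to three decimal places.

(0.433, 0.486)

Sample proportion p̂ = 265/577 = 0.45927.
Standard error of p̂: √(0.248341/577) = √0.000430401 = 0.020746.
For 80% confidence, z* = 1.282.
Margin of error: 1.282 × 0.020746 = 0.02660.
CI: 0.45927 ± 0.02660 = (0.433, 0.486).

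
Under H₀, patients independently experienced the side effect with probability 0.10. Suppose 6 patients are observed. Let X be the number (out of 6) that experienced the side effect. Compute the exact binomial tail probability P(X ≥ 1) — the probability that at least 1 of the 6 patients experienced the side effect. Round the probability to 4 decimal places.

P = 0.4686

X ~ Binomial(n=6, p=0.10).
P(X ≥ 1) = Σ_{j=1}^{6} C(6,j)·0.10^j·0.90^{6−j}.
= 0.354294 + 0.098415 + 0.014580 + 0.001215 + 0.000054 + 0.000001 = 0.4686.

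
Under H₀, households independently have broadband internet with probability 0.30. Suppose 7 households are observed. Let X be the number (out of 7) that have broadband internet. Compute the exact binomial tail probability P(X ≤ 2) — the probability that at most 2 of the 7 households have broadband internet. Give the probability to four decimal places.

X ~ Binomial(n=7, p=0.30).
P(X ≤ 2) = C(7,0)·0.30^0·0.70^7 + C(7,1)·0.30^1·0.70^6 + C(7,2)·0.30^2·0.70^5.
= 0.082354 + 0.247063 + 0.317652 = 0.6471.

P = 0.6471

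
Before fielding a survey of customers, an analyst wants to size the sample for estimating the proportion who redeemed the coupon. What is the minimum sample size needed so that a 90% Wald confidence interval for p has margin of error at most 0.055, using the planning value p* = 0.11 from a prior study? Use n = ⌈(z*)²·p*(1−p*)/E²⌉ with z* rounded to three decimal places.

For 90% confidence, z* = 1.645.
p*(1−p*) = 0.0979.
Required n before rounding: 2.706025 × 0.0979 / 0.055² = 87.577.
Rounding up, n = 88.

n = 88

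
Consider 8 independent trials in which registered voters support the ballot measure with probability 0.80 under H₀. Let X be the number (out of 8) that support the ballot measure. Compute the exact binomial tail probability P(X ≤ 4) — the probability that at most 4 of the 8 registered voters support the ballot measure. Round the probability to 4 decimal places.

X is binomial with n = 8 and p = 0.80.
P(X ≤ 4) = Σ_{j=0}^{4} C(8,j)·0.80^j·0.20^{8−j}.
= 0.000003 + 0.000082 + 0.001147 + 0.009175 + 0.045875 = 0.0563.

P = 0.0563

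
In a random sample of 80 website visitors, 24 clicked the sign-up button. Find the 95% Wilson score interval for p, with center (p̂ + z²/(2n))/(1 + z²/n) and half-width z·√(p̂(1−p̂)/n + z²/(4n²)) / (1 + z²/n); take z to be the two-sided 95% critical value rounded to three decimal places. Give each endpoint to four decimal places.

(0.2106, 0.4077)

Here p̂ = 24/80 = 0.30000 and z = 1.960 (z² = 3.841600).
1 + z²/n = 1.048020.
Center = (0.30000 + 0.024010)/1.048020 = 0.30916.
Radicand: p̂(1−p̂)/n + z²/(4n²) = 0.002625000 + 0.000150062 = 0.002775062.
Half-width = 1.960·√0.002775062/1.048020 = 0.09852.
So the interval runs from 0.2106 to 0.4077.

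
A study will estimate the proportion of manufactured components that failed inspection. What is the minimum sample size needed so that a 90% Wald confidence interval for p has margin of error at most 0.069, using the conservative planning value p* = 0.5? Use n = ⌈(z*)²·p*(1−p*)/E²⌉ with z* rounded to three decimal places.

For 90% confidence, z* = 1.645.
p*(1−p*) = 0.2500.
(z*)²·p*(1−p*)/E² = 2.706025·0.2500/0.004761 = 142.093.
Rounding up, n = 143.

n = 143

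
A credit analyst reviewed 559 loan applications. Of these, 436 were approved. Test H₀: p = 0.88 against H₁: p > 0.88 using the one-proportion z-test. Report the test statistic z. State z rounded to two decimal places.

z = -7.28

With x = 436 successes in n = 559, p̂ = 0.77996.
Under H₀, SE = √(p₀(1−p₀)/n) = √(0.88·0.12/559) = √0.000188909 = 0.013744.
z = (0.77996 − 0.88)/0.013744 = -0.10004/0.013744 = -7.28.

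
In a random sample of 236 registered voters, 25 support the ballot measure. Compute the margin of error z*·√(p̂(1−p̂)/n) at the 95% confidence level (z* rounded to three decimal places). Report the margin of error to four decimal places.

Sample proportion p̂ = 25/236 = 0.10593.
Standard error of p̂: √(0.094711/236) = √0.000401316 = 0.020033.
z* = 1.960 at the 95% level.
So ME = 0.0393.

ME = 0.0393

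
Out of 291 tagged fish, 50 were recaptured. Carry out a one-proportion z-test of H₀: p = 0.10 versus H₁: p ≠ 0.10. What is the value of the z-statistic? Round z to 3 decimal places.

z = 4.084

p̂ = 50/291 = 0.17182.
SE₀ = √(0.10·0.90/291) = 0.017586.
z = (0.17182 − 0.10)/0.017586 = 0.07182/0.017586 = 4.084.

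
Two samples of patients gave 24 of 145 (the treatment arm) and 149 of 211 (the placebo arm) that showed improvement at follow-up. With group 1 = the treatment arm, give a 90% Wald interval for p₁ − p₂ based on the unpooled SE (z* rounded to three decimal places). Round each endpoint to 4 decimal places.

p̂₁ = 24/145 = 0.16552, p̂₂ = 149/211 = 0.70616; p̂₁ − p̂₂ = -0.54064.
Unpooled SE = √(p̂₁(1−p̂₁)/n₁ + p̂₂(1−p̂₂)/n₂) = √(0.000952561 + 0.000983401) = 0.044000.
The 90% critical value is z* = 1.645. Margin of error = 0.07238.
So the interval runs from -0.6130 to -0.4683.

(-0.6130, -0.4683)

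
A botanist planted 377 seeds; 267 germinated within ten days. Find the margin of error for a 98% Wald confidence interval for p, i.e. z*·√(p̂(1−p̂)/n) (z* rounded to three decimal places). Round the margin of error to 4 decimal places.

ME = 0.0545

Sample proportion p̂ = 267/377 = 0.70822.
SE(p̂) = √(0.70822·0.29178/377) = 0.023412.
The 98% critical value is z* = 2.326.
Margin of error = z*·SE = 2.326 × 0.023412 = 0.0545.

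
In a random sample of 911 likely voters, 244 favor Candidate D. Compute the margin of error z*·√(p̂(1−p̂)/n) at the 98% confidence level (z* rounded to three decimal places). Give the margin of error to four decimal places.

p̂ = 244/911 = 0.26784.
Standard error of p̂: √(0.196101/911) = √0.000215259 = 0.014672.
The 98% critical value is z* = 2.326.
So ME = 0.0341.

ME = 0.0341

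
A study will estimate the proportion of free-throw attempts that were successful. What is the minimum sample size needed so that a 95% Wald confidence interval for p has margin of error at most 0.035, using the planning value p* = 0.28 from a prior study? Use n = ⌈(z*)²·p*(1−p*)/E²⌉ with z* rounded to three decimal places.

n = 633

The 95% critical value is z* = 1.960.
p*(1−p*) = 0.2016.
Required n before rounding: 3.841600 × 0.2016 / 0.035² = 632.218.
⌈632.218⌉ = 633.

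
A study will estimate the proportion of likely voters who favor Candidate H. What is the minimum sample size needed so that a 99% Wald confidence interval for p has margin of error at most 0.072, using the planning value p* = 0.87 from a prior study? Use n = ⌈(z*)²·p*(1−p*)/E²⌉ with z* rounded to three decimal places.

n = 145

For 99% confidence, z* = 2.576.
p*(1−p*) = 0.87·0.13 = 0.1131.
(z*)²·p*(1−p*)/E² = 6.635776·0.1131/0.005184 = 144.774.
Rounding up, n = 145.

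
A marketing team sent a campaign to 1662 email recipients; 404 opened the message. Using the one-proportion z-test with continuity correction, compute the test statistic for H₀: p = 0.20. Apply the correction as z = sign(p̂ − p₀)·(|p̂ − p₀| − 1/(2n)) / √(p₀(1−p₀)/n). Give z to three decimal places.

The sample proportion is 404/1662 = 0.24308. p̂ − p₀ = 0.043081.
Continuity correction 1/(2n) = 1/3324 = 0.000301.
Corrected numerator: |0.043081| − 0.000301 = 0.042780.
Under H₀, SE = √(p₀(1−p₀)/n) = √(0.20·0.80/1662) = √0.000096270 = 0.009812.
z = (+)0.042780/0.009812 = 4.360.

z = 4.360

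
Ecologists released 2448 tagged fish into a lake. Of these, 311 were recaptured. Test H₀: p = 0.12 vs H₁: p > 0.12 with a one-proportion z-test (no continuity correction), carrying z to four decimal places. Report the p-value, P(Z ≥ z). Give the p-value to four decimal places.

p-value = 0.1418

With x = 311 successes in n = 2448, p̂ = 0.12704.
Under H₀, SE = √(p₀(1−p₀)/n) = √(0.12·0.88/2448) = √0.000043137 = 0.006568.
z = (p̂ − p₀)/SE = (311/2448 − 0.12)/0.006568 ≈ 1.0723.
p-value = P(Z ≥ z) with z = 1.0723 → 0.1418.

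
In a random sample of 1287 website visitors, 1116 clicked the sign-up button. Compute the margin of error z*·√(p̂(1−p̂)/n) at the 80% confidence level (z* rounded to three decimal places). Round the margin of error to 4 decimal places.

ME = 0.0121

The sample proportion is 1116/1287 = 0.86713.
SE = √(p̂(1−p̂)/n) = √(0.115213/1287) = 0.009462.
z* = 1.282 at the 80% level.
Margin of error = z*·SE = 1.282 × 0.009462 = 0.0121.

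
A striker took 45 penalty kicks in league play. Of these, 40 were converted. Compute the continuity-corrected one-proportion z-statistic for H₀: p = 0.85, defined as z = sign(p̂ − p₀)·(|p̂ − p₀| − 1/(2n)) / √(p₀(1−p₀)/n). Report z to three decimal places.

z = 0.522

With x = 40 successes in n = 45, p̂ = 0.88889. p̂ − p₀ = 0.038889.
Continuity correction 1/(2n) = 1/90 = 0.011111.
Corrected numerator: |0.038889| − 0.011111 = 0.027778.
Under H₀, SE = √(p₀(1−p₀)/n) = √(0.85·0.15/45) = √0.002833333 = 0.053229.
z = +0.027778/0.053229 = 0.522.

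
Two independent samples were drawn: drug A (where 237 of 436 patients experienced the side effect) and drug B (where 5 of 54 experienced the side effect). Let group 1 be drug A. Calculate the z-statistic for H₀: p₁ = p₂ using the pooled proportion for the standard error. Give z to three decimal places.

Sample proportions: p̂₁ = 237/436 = 0.54358 and p̂₂ = 5/54 = 0.09259.
Pooling: p̂ = 242/490 = 0.49388.
SE = √[p̂(1−p̂)(1/n₁+1/n₂)] = √[0.49388·0.50612·(1/436+1/54)] ≈ 0.072127.
z = 0.45099/0.072127 = 6.253.

z = 6.253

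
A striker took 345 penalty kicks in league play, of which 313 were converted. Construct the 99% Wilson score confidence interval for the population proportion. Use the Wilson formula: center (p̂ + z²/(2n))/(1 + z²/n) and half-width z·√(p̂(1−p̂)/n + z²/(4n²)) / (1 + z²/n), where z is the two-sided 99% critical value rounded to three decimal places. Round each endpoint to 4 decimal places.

(0.8590, 0.9401)

p̂ = 313/345 = 0.90725; z = 2.576, so z² = 6.635776.
1 + z²/n = 1.019234.
Center = (0.90725 + 0.009617)/1.019234 = 0.89956.
Radicand: p̂(1−p̂)/n + z²/(4n²) = 0.000243914 + 0.000013938 = 0.000257852.
Half-width = z·√(radicand)/denom = 2.576·0.016058/1.019234 = 0.04058.
CI: 0.89956 ± 0.04058 = (0.8590, 0.9401).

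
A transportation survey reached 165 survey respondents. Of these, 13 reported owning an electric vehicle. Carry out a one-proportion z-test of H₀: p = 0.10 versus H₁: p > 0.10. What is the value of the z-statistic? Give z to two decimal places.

With x = 13 successes in n = 165, p̂ = 0.07879.
Null standard error: √(0.10·0.90/165) = √0.000545455 = 0.023355.
Test statistic: z = -0.02121/0.023355 = -0.91.

z = -0.91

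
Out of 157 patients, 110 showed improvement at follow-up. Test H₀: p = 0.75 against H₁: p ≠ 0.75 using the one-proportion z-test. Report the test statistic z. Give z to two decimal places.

z = -1.43

With x = 110 successes in n = 157, p̂ = 0.70064.
Null standard error: √(0.75·0.25/157) = √0.001194268 = 0.034558.
Test statistic: z = -0.04936/0.034558 = -1.43.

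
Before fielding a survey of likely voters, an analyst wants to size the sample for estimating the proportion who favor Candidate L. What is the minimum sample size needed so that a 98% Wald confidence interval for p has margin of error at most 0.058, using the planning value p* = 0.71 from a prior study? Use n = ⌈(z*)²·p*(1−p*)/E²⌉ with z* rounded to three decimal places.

For 98% confidence, z* = 2.326.
p*(1−p*) = 0.71·0.29 = 0.2059.
Required n before rounding: 5.410276 × 0.2059 / 0.058² = 331.146.
⌈331.146⌉ = 332.

n = 332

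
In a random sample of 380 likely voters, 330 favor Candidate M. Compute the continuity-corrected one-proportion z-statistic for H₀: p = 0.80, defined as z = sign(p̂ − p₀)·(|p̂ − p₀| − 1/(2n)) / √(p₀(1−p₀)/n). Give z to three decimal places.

z = 3.270

p̂ = 330/380 = 0.86842. p̂ − p₀ = 0.068421.
1/(2n) = 0.001316.
Corrected numerator: |0.068421| − 0.001316 = 0.067105.
Null standard error: √(0.80·0.20/380) = √0.000421053 = 0.020520.
z = +0.067105/0.020520 = 3.270.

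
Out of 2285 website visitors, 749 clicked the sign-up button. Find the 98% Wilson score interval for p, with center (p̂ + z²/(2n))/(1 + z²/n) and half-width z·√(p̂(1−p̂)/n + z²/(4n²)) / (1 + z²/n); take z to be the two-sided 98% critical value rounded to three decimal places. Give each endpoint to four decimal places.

p̂ = 749/2285 = 0.32779; z = 2.326, so z² = 5.410276.
Denominator 1 + z²/n = 1 + 5.410276/2285 = 1.002368.
Adjusted center: (0.32779 + z²/(2n))/1.002368 = 0.32820.
Radicand: p̂(1−p̂)/n + z²/(4n²) = 0.000096431 + 0.000000259 = 0.000096690.
Half-width = z·√(radicand)/denom = 2.326·0.009833/1.002368 = 0.02282.
CI: 0.32820 ± 0.02282 = (0.3054, 0.3510).

(0.3054, 0.3510)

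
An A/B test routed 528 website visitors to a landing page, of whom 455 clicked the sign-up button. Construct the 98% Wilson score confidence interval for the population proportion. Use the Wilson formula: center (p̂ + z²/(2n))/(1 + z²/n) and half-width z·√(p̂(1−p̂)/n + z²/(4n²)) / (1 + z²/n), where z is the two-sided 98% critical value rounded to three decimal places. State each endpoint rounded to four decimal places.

p̂ = 455/528 = 0.86174; z = 2.326, so z² = 5.410276.
Denominator 1 + z²/n = 1 + 5.410276/528 = 1.010247.
Adjusted center: (0.86174 + z²/(2n))/1.010247 = 0.85807.
Radicand: p̂(1−p̂)/n + z²/(4n²) = 0.000225649 + 0.000004852 = 0.000230501.
Half-width = 2.326·√0.000230501/1.010247 = 0.03496.
Interval: 0.85807 ± 0.03496 → (0.8231, 0.8930).

(0.8231, 0.8930)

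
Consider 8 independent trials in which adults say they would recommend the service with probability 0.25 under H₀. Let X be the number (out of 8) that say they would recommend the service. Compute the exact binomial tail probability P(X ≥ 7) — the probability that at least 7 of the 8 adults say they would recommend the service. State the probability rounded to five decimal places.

X is binomial with n = 8 and p = 0.25.
P(X ≥ 7) = C(8,7)·0.25^7·0.75^1 + C(8,8)·0.25^8·0.75^0.
= 0.000366 + 0.000015 = 0.00038.

P = 0.00038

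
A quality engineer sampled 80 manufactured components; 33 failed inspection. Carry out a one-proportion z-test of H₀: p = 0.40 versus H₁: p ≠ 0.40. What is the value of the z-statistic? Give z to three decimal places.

z = 0.228

The sample proportion is 33/80 = 0.41250.
SE₀ = √(0.40·0.60/80) = 0.054772.
z = (p̂ − p₀)/SE = (0.41250 − 0.40)/0.054772 = 0.228.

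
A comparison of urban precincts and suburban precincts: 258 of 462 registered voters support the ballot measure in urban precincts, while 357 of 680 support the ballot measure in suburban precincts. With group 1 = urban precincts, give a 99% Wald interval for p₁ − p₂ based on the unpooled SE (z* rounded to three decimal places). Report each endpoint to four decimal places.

p̂₁ = 258/462 = 0.55844, p̂₂ = 357/680 = 0.52500; p̂₁ − p̂₂ = 0.03344.
Unpooled SE = √(p̂₁(1−p̂₁)/n₁ + p̂₂(1−p̂₂)/n₂) = √(0.000533733 + 0.000366728) = 0.030008.
z* = 2.576 at the 99% level. Margin = 2.576·0.030008 = 0.07730.
Interval: 0.03344 ± 0.07730 → (-0.0439, 0.1107).

(-0.0439, 0.1107)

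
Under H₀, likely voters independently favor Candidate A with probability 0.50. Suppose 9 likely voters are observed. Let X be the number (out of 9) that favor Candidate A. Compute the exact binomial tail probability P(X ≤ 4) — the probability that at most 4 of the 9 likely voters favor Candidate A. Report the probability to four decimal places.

P = 0.5000

X ~ Binomial(n=9, p=0.50).
P(X ≤ 4) = Σ_{j=0}^{4} C(9,j)·0.50^j·0.50^{9−j}.
= 0.001953 + 0.017578 + 0.070312 + 0.164062 + 0.246094 = 0.5000.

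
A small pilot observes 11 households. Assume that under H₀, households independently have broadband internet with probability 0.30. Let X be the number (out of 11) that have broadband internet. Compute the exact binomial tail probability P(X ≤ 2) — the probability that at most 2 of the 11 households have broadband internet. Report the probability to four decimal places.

P = 0.3127

X ~ Binomial(n=11, p=0.30).
P(X ≤ 2) = C(11,0)·0.30^0·0.70^11 + C(11,1)·0.30^1·0.70^10 + C(11,2)·0.30^2·0.70^9.
= 0.019773 + 0.093217 + 0.199750 = 0.3127.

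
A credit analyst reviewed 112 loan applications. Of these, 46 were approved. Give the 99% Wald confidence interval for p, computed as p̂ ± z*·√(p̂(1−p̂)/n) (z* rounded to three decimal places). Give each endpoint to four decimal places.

With x = 46 successes in n = 112, p̂ = 0.41071.
SE(p̂) = √(0.41071·0.58929/112) = 0.046486.
z* = 2.576 at the 99% level.
Margin of error: 2.576 × 0.046486 = 0.11975.
CI: 0.41071 ± 0.11975 = (0.2910, 0.5305).

(0.2910, 0.5305)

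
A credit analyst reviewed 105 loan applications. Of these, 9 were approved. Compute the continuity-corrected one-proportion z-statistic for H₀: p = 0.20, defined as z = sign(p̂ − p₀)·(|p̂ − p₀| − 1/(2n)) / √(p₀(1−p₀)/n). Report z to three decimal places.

z = -2.806

p̂ = 9/105 = 0.08571. p̂ − p₀ = -0.114286.
Continuity correction 1/(2n) = 1/210 = 0.004762.
Corrected numerator: |-0.114286| − 0.004762 = 0.109524.
Null standard error: √(0.20·0.80/105) = √0.001523810 = 0.039036.
z = (−)0.109524/0.039036 = -2.806.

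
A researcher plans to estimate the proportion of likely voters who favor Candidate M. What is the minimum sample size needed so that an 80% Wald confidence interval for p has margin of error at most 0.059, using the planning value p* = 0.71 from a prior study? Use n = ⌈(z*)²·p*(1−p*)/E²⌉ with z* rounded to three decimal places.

z* = 1.282 at the 80% level.
p*(1−p*) = 0.71·0.29 = 0.2059.
(z*)²·p*(1−p*)/E² = 1.643524·0.2059/0.003481 = 97.214.
Rounding up, n = 98.

n = 98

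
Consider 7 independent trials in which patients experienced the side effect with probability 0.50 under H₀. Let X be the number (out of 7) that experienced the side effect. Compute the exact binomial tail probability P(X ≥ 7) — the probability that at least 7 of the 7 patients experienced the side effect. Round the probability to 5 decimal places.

P = 0.00781

X ~ Binomial(n=7, p=0.50).
P(X ≥ 7) = C(7,7)·0.50^7·0.50^0.
= 0.007812 = 0.00781.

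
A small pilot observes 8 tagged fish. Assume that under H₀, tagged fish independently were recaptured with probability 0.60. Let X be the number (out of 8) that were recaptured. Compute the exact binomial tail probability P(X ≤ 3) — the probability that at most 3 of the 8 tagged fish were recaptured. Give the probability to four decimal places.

X is binomial with n = 8 and p = 0.60.
P(X ≤ 3) = C(8,0)·0.60^0·0.40^8 + C(8,1)·0.60^1·0.40^7 + C(8,2)·0.60^2·0.40^6 + C(8,3)·0.60^3·0.40^5.
= 0.000655 + 0.007864 + 0.041288 + 0.123863 = 0.1737.

P = 0.1737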